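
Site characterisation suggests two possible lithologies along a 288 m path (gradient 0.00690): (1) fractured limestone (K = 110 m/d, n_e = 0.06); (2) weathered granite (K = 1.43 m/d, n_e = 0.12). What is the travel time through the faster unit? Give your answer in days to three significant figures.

22.8 days

Unit 1 (fractured limestone): v = 110×0.0069/0.06 = 12.65 m/d, t = 288/12.65 = 22.77 d
Unit 2 (weathered granite): v = 1.43×0.0069/0.12 = 0.08222 m/d, t = 288/0.08222 = 3503 d
Faster unit: t = 22.8 d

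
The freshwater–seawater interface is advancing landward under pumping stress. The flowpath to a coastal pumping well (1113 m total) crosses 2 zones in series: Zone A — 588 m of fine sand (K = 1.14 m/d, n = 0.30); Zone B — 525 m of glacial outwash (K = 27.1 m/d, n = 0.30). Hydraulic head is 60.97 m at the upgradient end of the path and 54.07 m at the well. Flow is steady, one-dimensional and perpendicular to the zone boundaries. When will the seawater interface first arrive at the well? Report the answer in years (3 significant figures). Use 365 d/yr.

71.0 years

Total head drop ΔH = 60.97 − 54.07 = 6.90 m
Continuity: the same q passes through each zone, so ΔH = q·Σ(L_j/K_j) — the zones act as resistances in series.
Σ(L/K) = 588/1.14 + 525/27.1 = 515.8 + 19.37 = 535.2 d
q = ΔH / Σ(L/K) = 6.90 / 535.2 = 0.01289 m/d (same in every zone)
Zone A: v = q/n = 0.01289/0.30 = 0.04298 m/d → t_A = 588/0.04298 = 13680 d
Zone B: v = q/n = 0.01289/0.30 = 0.04298 m/d → t_B = 525/0.04298 = 12220 d
Total t = 13680 + 12220 = 25900 d
   = 25900 / 365 = 71.0 yr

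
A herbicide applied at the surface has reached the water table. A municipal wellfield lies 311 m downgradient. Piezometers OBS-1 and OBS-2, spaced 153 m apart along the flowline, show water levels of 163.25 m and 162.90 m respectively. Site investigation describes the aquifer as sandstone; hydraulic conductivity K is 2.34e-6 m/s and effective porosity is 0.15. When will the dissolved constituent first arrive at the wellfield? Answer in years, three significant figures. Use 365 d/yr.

276 years

Hydraulic gradient i = (163.25 − 162.90) / 153 = 0.35 / 153 = 0.002288
K = 2.34e-6 m/s × 86400 s/d = 0.2022 m/d
Darcy flux q = K·i = 0.2022 × 0.002288 = 4.625e-4 m/d
Average linear velocity = 4.625e-4 / 0.15 = 0.003083 m/d
t = L / v = 311 / 0.003083 = 100900 d
   = 100900 / 365 = 276 yr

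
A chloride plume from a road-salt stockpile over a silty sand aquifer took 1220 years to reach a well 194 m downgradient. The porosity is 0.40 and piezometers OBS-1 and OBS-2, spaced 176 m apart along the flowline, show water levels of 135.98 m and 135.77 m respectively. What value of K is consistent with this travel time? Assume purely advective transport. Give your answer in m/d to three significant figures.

Hydraulic gradient i = (135.98 − 135.77) / 176 = 0.21 / 176 = 0.001193
t = 1220 years = 445300 d
v = L / t = 194 / 445300 = 4.357e-4 m/d
K = v · n / i = 4.357e-4 × 0.40 / 0.001193 = 0.146 m/d

0.146 m/d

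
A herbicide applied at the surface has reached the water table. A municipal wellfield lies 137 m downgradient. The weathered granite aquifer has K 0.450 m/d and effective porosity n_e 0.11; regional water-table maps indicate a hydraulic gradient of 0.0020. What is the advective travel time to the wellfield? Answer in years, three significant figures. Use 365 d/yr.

q = Ki = 0.450 × 0.0020 = 9.000e-4 m/d
Average linear velocity = 9.000e-4 / 0.11 = 0.008182 m/d
t = L / v = 137 / 0.008182 = 16740 d
   = 16740 / 365 = 45.9 yr

45.9 years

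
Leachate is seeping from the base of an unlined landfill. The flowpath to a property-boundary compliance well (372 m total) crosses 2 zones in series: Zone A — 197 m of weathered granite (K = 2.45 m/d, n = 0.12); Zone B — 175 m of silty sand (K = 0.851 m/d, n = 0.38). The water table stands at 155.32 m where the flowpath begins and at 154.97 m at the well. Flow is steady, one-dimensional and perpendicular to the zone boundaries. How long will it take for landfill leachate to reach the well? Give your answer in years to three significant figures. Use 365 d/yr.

Total head drop ΔH = 155.32 − 154.97 = 0.35 m
Steady 1-D flow in series ⇒ the Darcy flux q is identical in every zone and the zone head losses add (resistances L/K in series).
Σ(L/K) = 197/2.45 + 175/0.851 = 80.41 + 205.6 = 286.0 d
q = ΔH / Σ(L/K) = 0.35 / 286.0 = 0.001224 m/d (same in every zone)
Zone A: v = q/n = 0.001224/0.12 = 0.01020 m/d → t_A = 197/0.01020 = 19320 d
Zone B: v = q/n = 0.001224/0.38 = 0.003220 m/d → t_B = 175/0.003220 = 54350 d
Total t = 19320 + 54350 = 73670 d
   = 73670 / 365 = 202 yr

202 years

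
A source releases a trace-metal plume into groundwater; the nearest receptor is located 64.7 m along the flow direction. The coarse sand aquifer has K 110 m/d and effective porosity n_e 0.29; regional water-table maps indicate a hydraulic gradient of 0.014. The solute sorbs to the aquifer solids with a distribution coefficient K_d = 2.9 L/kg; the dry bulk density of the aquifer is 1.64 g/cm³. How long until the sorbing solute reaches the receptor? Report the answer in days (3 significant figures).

212 days

q = Ki = 110 × 0.014 = 1.540 m/d
v_s = q/n_e = 1.540/0.29 = 5.310 m/d
Retardation R = 1 + ρ_b·K_d/n = 1 + 1.64×2.9/0.29 = 17.40
Contaminant velocity v_c = v/R = 5.310/17.40 = 0.3052 m/d
t = L/v_c = 64.7/0.3052 = 212.0 d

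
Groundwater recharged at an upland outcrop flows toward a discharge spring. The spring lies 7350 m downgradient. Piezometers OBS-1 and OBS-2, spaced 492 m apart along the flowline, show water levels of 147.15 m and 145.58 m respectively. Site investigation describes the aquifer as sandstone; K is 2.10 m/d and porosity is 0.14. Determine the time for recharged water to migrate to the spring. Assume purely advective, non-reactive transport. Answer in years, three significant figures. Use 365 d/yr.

Hydraulic gradient i = (147.15 − 145.58) / 492 = 1.57 / 492 = 0.003191
Specific discharge q = 2.10 × 0.003191 = 0.006701 m/d
Seepage velocity v = q / n = 0.006701 / 0.14 = 0.04787 m/d
t = L / v = 7350 / 0.04787 = 153600 d
   = 153600 / 365 = 421 yr

421 years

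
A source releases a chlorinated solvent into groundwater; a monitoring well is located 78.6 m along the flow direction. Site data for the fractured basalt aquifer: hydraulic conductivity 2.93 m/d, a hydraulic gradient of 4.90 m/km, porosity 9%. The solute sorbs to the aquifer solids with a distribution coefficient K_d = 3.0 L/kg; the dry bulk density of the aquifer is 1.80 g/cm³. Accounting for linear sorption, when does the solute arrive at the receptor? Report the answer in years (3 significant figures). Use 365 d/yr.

q = Ki = 2.93 × 0.0049 = 0.01436 m/d
Average linear velocity = 0.01436 / 0.09 = 0.1595 m/d
Retardation R = 1 + ρ_b·K_d/n = 1 + 1.80×3.0/0.09 = 61.00
Contaminant velocity v_c = v/R = 0.1595/61.00 = 0.002615 m/d
t = L/v_c = 78.6/0.002615 = 30060 d
   = 30060/365 = 82.3 yr

82.3 years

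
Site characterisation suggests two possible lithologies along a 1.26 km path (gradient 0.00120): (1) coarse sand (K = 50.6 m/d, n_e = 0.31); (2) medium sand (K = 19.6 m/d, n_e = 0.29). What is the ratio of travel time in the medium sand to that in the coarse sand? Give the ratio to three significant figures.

2.42

Unit 1 (coarse sand): v = 50.6×0.0012/0.31 = 0.1959 m/d, t = 1260/0.1959 = 6433 d
Unit 2 (medium sand): v = 19.6×0.0012/0.29 = 0.08110 m/d, t = 1260/0.08110 = 15540 d
t(medium sand) / t(coarse sand) = 15540/6433 = 2.42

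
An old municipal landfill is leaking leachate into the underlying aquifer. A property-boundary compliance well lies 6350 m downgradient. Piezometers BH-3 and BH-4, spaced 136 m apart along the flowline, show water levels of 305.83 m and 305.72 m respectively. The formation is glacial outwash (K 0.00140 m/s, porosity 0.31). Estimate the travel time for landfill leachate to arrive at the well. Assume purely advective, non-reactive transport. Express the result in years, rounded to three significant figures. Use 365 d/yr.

55.1 years

Hydraulic gradient i = (305.83 − 305.72) / 136 = 0.11 / 136 = 8.088e-4
K = 0.00140 m/s × 86400 s/d = 121.0 m/d
q = Ki = 121.0 × 8.088e-4 = 0.09784 m/d
v_s = q/n_e = 0.09784/0.31 = 0.3156 m/d
t = L / v = 6350 / 0.3156 = 20120 d
   = 20120 / 365 = 55.1 yr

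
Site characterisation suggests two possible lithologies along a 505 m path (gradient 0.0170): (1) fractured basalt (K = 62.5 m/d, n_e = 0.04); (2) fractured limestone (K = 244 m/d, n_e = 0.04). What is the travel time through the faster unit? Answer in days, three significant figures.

Unit 1 (fractured basalt): v = 62.5×0.017/0.04 = 26.56 m/d, t = 505/26.56 = 19.01 d
Unit 2 (fractured limestone): v = 244×0.017/0.04 = 103.7 m/d, t = 505/103.7 = 4.870 d
Faster unit: t = 4.87 d

4.87 days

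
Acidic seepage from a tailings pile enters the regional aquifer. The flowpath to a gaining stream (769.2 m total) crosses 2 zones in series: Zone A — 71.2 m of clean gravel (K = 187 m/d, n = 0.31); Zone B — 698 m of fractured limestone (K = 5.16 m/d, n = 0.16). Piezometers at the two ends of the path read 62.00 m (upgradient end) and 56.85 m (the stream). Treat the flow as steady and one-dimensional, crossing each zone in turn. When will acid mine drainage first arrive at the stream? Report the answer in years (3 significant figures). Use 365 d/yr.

9.65 years

Total head drop ΔH = 62.00 − 56.85 = 5.15 m
Steady 1-D flow in series ⇒ the Darcy flux q is identical in every zone and the zone head losses add (resistances L/K in series).
Σ(L/K) = 71.2/187 + 698/5.16 = 0.3807 + 135.3 = 135.7 d
q = ΔH / Σ(L/K) = 5.15 / 135.7 = 0.03796 m/d (same in every zone)
Zone A: v = q/n = 0.03796/0.31 = 0.1225 m/d → t_A = 71.2/0.1225 = 581.4 d
Zone B: v = q/n = 0.03796/0.16 = 0.2373 m/d → t_B = 698/0.2373 = 2942 d
Total t = 581.4 + 2942 = 3523 d
   = 3523 / 365 = 9.65 yr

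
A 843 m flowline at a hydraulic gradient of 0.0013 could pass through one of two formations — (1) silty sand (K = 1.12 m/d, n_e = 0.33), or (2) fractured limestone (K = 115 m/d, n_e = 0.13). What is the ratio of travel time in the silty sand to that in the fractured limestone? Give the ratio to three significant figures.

261

Unit 1 (silty sand): v = 1.12×0.0013/0.33 = 0.004412 m/d, t = 843/0.004412 = 191100 d
Unit 2 (fractured limestone): v = 115×0.0013/0.13 = 1.150 m/d, t = 843/1.150 = 733.0 d
t(silty sand) / t(fractured limestone) = 191100/733.0 = 261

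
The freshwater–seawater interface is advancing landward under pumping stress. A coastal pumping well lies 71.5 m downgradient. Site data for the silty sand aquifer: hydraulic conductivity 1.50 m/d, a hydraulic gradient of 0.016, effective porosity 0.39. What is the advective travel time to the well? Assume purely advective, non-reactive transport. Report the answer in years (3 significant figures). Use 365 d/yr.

q = Ki = 1.50 × 0.016 = 0.02400 m/d
Seepage velocity v = q / n = 0.02400 / 0.39 = 0.06154 m/d
t = L / v = 71.5 / 0.06154 = 1162 d
   = 1162 / 365 = 3.18 yr

3.18 years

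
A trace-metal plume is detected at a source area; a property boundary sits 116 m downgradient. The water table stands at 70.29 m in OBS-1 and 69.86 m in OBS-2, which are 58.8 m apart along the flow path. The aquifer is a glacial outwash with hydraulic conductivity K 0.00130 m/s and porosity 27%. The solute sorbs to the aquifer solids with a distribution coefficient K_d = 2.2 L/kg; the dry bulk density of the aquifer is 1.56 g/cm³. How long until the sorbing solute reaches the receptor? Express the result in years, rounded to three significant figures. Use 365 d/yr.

Hydraulic gradient i = (70.29 − 69.86) / 58.8 = 0.43 / 58.8 = 0.007313
K = 0.00130 m/s × 86400 s/d = 112.3 m/d
q = Ki = 112.3 × 0.007313 = 0.8214 m/d
v_s = q/n_e = 0.8214/0.27 = 3.042 m/d
Retardation R = 1 + ρ_b·K_d/n = 1 + 1.56×2.2/0.27 = 13.71
Contaminant velocity v_c = v/R = 3.042/13.71 = 0.2219 m/d
t = L/v_c = 116/0.2219 = 522.8 d
   = 522.8/365 = 1.43 yr

1.43 years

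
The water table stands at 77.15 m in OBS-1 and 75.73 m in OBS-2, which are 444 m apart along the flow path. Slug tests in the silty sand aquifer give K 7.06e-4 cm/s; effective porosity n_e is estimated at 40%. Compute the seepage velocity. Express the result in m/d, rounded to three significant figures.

Hydraulic gradient i = (77.15 − 75.73) / 444 = 1.42 / 444 = 0.003198
K = 7.06e-4 cm/s × 864 = 0.6100 m/d
Specific discharge q = 0.6100 × 0.003198 = 0.001951 m/d
v_s = q/n_e = 0.001951/0.40 = 0.004877 m/d

0.00488 m/d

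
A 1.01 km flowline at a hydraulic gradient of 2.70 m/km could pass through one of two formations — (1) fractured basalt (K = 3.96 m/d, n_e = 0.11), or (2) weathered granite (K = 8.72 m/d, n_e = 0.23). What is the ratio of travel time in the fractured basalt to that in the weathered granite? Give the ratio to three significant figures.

1.05

Unit 1 (fractured basalt): v = 3.96×0.0027/0.11 = 0.09720 m/d, t = 1010/0.09720 = 10390 d
Unit 2 (weathered granite): v = 8.72×0.0027/0.23 = 0.1024 m/d, t = 1010/0.1024 = 9867 d
t(fractured basalt) / t(weathered granite) = 10390/9867 = 1.05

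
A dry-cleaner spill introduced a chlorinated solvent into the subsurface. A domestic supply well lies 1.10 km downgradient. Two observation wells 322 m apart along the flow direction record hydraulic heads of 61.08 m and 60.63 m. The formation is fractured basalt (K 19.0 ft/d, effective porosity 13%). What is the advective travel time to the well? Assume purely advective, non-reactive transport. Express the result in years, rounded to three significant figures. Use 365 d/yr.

Hydraulic gradient i = (61.08 − 60.63) / 322 = 0.45 / 322 = 0.001398
K = 19.0 ft/d × 0.3048 = 5.791 m/d
q = Ki = 5.791 × 0.001398 = 0.008093 m/d
Average linear velocity = 0.008093 / 0.13 = 0.06226 m/d
L = 1.10 km = 1100 m
t = L / v = 1100 / 0.06226 = 17670 d
   = 17670 / 365 = 48.4 yr

48.4 years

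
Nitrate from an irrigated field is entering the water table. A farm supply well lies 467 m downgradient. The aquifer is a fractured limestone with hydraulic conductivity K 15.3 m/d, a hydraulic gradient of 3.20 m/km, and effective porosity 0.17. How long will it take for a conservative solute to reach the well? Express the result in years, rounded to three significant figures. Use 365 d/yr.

4.44 years

q = Ki = 15.3 × 0.0032 = 0.04896 m/d
Average linear velocity = 0.04896 / 0.17 = 0.2880 m/d
t = L / v = 467 / 0.2880 = 1622 d
   = 1622 / 365 = 4.44 yr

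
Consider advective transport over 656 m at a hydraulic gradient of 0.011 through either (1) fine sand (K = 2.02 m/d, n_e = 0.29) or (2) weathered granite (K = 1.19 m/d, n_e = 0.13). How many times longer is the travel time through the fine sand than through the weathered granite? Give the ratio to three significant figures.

Unit 1 (fine sand): v = 2.02×0.011/0.29 = 0.07662 m/d, t = 656/0.07662 = 8562 d
Unit 2 (weathered granite): v = 1.19×0.011/0.13 = 0.1007 m/d, t = 656/0.1007 = 6515 d
t(fine sand) / t(weathered granite) = 8562/6515 = 1.31

1.31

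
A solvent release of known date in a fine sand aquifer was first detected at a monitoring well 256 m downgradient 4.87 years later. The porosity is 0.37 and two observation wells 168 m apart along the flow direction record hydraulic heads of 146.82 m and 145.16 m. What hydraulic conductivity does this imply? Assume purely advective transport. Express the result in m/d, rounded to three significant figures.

Hydraulic gradient i = (146.82 − 145.16) / 168 = 1.66 / 168 = 0.009881
t = 4.87 years = 1778 d
v = L / t = 256 / 1778 = 0.1440 m/d
K = v · n / i = 0.1440 × 0.37 / 0.009881 = 5.39 m/d

5.39 m/d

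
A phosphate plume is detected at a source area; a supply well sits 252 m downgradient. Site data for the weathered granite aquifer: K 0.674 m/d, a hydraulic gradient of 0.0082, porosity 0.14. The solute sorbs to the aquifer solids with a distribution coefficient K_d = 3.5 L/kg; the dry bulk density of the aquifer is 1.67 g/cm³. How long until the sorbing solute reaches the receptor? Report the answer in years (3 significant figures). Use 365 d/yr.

Specific discharge q = 0.674 × 0.0082 = 0.005527 m/d
v = Ki/n = 0.674·0.0082/0.14 = 0.03948 m/d
Retardation R = 1 + ρ_b·K_d/n = 1 + 1.67×3.5/0.14 = 42.75
Contaminant velocity v_c = v/R = 0.03948/42.75 = 9.234e-4 m/d
t = L/v_c = 252/9.234e-4 = 272900 d
   = 272900/365 = 748 yr

748 years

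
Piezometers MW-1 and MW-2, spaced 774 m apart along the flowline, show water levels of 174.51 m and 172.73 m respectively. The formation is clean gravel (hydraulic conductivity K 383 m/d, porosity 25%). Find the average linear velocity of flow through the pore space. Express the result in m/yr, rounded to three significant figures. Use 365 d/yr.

Hydraulic gradient i = (174.51 − 172.73) / 774 = 1.78 / 774 = 0.002300
q = Ki = 383 × 0.002300 = 0.8808 m/d
v = Ki/n = 383·0.002300/0.25 = 3.523 m/d
   = 3.523 × 365 = 1290 m/yr

1290 m/yr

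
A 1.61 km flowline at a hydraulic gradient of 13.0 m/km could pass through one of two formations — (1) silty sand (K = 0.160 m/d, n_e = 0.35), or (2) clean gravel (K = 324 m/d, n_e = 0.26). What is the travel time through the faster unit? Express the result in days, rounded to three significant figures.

99.4 days

Unit 1 (silty sand): v = 0.160×0.013/0.35 = 0.005943 m/d, t = 1610/0.005943 = 270900 d
Unit 2 (clean gravel): v = 324×0.013/0.26 = 16.20 m/d, t = 1610/16.20 = 99.38 d
Faster unit: t = 99.4 d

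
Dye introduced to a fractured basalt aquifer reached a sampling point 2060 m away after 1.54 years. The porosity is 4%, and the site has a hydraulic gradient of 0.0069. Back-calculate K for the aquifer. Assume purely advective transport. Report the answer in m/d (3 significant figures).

t = 1.54 years = 562.1 d
v = L / t = 2060 / 562.1 = 3.665 m/d
K = v · n / i = 3.665 × 0.04 / 0.0069 = 21.2 m/d

21.2 m/d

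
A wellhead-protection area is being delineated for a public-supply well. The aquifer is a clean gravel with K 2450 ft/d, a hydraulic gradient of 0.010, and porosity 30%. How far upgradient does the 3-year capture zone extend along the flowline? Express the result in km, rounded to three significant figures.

K = 2450 ft/d × 0.3048 = 746.8 m/d
Specific discharge q = 746.8 × 0.010 = 7.468 m/d
Seepage velocity v = q / n = 7.468 / 0.30 = 24.89 m/d
T = 3 yr × 365 = 1095 d
L = v × T = 24.89 × 1095 = 27260 m
   = 27.3 km

27.3 km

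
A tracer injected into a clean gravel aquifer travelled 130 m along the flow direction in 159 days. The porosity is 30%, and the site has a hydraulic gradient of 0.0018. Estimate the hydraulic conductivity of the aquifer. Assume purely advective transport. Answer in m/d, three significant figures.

136 m/d

v = L / t = 130 / 159 = 0.8176 m/d
K = v · n / i = 0.8176 × 0.30 / 0.0018 = 136 m/d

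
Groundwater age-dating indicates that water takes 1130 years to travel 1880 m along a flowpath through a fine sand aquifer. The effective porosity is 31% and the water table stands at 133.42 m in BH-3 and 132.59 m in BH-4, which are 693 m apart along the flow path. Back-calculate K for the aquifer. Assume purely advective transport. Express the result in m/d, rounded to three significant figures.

1.18 m/d

Hydraulic gradient i = (133.42 − 132.59) / 693 = 0.83 / 693 = 0.001198
t = 1130 years = 412500 d
v = L / t = 1880 / 412500 = 0.004558 m/d
K = v · n / i = 0.004558 × 0.31 / 0.001198 = 1.18 m/d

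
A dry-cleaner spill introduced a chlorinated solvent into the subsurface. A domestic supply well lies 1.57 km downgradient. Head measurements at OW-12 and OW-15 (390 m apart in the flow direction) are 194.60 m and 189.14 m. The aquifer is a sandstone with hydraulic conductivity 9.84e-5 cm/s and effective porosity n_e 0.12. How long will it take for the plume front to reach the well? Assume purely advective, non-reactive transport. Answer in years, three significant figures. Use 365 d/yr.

434 years

Hydraulic gradient i = (194.60 − 189.14) / 390 = 5.46 / 390 = 0.01400
K = 9.84e-5 cm/s × 864 = 0.08502 m/d
Specific discharge q = 0.08502 × 0.01400 = 0.001190 m/d
v_s = q/n_e = 0.001190/0.12 = 0.009919 m/d
L = 1.57 km = 1570 m
t = L / v = 1570 / 0.009919 = 158300 d
   = 158300 / 365 = 434 yr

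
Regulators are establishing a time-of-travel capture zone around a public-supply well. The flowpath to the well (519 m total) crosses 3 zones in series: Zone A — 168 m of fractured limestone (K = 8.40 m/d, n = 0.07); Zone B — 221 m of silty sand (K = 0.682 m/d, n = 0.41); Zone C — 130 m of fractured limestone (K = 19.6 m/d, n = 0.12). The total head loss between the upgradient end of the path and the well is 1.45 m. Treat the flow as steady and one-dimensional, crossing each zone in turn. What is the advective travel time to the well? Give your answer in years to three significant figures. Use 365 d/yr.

Steady 1-D flow in series ⇒ the Darcy flux q is identical in every zone and the zone head losses add (resistances L/K in series).
Σ(L/K) = 168/8.40 + 221/0.682 + 130/19.6 = 20.00 + 324.0 + 6.633 = 350.7 d
q = ΔH / Σ(L/K) = 1.45 / 350.7 = 0.004135 m/d (same in every zone)
Zone A: v = q/n = 0.004135/0.07 = 0.05907 m/d → t_A = 168/0.05907 = 2844 d
Zone B: v = q/n = 0.004135/0.41 = 0.01008 m/d → t_B = 221/0.01008 = 21910 d
Zone C: v = q/n = 0.004135/0.12 = 0.03446 m/d → t_C = 130/0.03446 = 3773 d
Total t = 2844 + 21910 + 3773 = 28530 d
   = 28530 / 365 = 78.2 yr

78.2 years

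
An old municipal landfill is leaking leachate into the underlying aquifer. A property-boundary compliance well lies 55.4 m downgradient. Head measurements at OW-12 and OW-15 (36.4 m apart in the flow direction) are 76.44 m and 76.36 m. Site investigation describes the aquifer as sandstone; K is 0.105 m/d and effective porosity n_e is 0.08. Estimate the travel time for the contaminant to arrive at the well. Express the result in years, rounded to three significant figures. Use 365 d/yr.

Hydraulic gradient i = (76.44 − 76.36) / 36.4 = 0.08 / 36.4 = 0.002198
Specific discharge q = 0.105 × 0.002198 = 2.308e-4 m/d
Seepage velocity v = q / n = 2.308e-4 / 0.08 = 0.002885 m/d
t = L / v = 55.4 / 0.002885 = 19210 d
   = 19210 / 365 = 52.6 yr

52.6 years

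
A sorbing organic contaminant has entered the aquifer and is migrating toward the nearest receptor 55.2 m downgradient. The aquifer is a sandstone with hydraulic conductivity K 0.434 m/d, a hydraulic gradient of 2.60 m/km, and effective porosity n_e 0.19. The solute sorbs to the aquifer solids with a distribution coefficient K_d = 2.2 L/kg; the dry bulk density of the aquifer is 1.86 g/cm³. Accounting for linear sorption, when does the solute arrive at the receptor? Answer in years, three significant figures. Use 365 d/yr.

574 years

q = Ki = 0.434 × 0.0026 = 0.001128 m/d
v_s = q/n_e = 0.001128/0.19 = 0.005939 m/d
Retardation R = 1 + ρ_b·K_d/n = 1 + 1.86×2.2/0.19 = 22.54
Contaminant velocity v_c = v/R = 0.005939/22.54 = 2.635e-4 m/d
t = L/v_c = 55.2/2.635e-4 = 209500 d
   = 209500/365 = 574 yr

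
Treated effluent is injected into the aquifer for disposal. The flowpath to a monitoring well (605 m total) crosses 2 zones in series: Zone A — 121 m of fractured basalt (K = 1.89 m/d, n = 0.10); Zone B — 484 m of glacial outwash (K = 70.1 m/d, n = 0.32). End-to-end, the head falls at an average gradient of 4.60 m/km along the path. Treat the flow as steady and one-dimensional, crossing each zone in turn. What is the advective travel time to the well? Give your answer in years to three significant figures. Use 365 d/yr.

11.7 years

For zones in series the flux q is common to all zones; the equivalent conductivity is the harmonic (thickness-weighted) mean, K_eq = L_total / Σ(L_j/K_j).
Σ(L/K) = 121/1.89 + 484/70.1 = 64.02 + 6.904 = 70.93 d
K_eq = L_total / Σ(L/K) = 605 / 70.93 = 8.530 m/d
q = K_eq · i = 8.530 × 0.0046 = 0.03924 m/d (same in every zone)
Zone A: v = q/n = 0.03924/0.10 = 0.3924 m/d → t_A = 121/0.3924 = 308.4 d
Zone B: v = q/n = 0.03924/0.32 = 0.1226 m/d → t_B = 484/0.1226 = 3947 d
Total t = 308.4 + 3947 = 4256 d
   = 4256 / 365 = 11.7 yr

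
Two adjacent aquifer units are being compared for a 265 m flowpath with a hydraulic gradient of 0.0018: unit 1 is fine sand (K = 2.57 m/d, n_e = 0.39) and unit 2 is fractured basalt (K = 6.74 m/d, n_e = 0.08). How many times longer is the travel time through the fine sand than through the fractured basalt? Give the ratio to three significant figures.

12.8

Unit 1 (fine sand): v = 2.57×0.0018/0.39 = 0.01186 m/d, t = 265/0.01186 = 22340 d
Unit 2 (fractured basalt): v = 6.74×0.0018/0.08 = 0.1517 m/d, t = 265/0.1517 = 1747 d
t(fine sand) / t(fractured basalt) = 22340/1747 = 12.8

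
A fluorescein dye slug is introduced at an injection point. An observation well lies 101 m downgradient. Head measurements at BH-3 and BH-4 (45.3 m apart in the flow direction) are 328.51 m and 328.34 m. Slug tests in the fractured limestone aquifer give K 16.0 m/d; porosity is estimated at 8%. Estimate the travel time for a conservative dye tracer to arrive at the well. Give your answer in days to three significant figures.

135 days

Hydraulic gradient i = (328.51 − 328.34) / 45.3 = 0.17 / 45.3 = 0.003753
Darcy flux q = K·i = 16.0 × 0.003753 = 0.06004 m/d
v = Ki/n = 16.0·0.003753/0.08 = 0.7506 m/d
t = L / v = 101 / 0.7506 = 134.6 d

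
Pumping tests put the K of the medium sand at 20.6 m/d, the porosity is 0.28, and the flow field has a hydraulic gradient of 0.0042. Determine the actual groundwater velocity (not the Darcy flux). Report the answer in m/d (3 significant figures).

0.309 m/d

Specific discharge q = 20.6 × 0.0042 = 0.08652 m/d
v_s = q/n_e = 0.08652/0.28 = 0.3090 m/d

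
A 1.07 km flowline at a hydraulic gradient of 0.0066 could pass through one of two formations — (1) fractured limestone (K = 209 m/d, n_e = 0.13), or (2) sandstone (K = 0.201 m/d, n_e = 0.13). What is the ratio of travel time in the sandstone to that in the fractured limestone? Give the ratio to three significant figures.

1040

Unit 1 (fractured limestone): v = 209×0.0066/0.13 = 10.61 m/d, t = 1070/10.61 = 100.8 d
Unit 2 (sandstone): v = 0.201×0.0066/0.13 = 0.01020 m/d, t = 1070/0.01020 = 104900 d
t(sandstone) / t(fractured limestone) = 104900/100.8 = 1040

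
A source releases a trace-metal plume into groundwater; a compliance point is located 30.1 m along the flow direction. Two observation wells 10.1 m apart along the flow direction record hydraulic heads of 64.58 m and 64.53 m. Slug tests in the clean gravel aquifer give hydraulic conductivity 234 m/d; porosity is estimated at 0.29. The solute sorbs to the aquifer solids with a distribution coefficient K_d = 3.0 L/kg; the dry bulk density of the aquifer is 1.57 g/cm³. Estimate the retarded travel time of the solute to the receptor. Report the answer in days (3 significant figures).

130 days

Hydraulic gradient i = (64.58 − 64.53) / 10.1 = 0.05 / 10.1 = 0.004950
Darcy flux q = K·i = 234 × 0.004950 = 1.158 m/d
Seepage velocity v = q / n = 1.158 / 0.29 = 3.995 m/d
Retardation R = 1 + ρ_b·K_d/n = 1 + 1.57×3.0/0.29 = 17.24
Contaminant velocity v_c = v/R = 3.995/17.24 = 0.2317 m/d
t = L/v_c = 30.1/0.2317 = 129.9 d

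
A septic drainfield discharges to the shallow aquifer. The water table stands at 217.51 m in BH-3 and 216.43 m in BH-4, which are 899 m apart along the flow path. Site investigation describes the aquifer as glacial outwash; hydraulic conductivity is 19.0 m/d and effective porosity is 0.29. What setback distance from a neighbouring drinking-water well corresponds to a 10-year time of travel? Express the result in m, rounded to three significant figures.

287 m

Hydraulic gradient i = (217.51 − 216.43) / 899 = 1.08 / 899 = 0.001201
q = Ki = 19.0 × 0.001201 = 0.02283 m/d
Average linear velocity = 0.02283 / 0.29 = 0.07871 m/d
T = 10 yr × 365 = 3650 d
L = v × T = 0.07871 × 3650 = 287.3 m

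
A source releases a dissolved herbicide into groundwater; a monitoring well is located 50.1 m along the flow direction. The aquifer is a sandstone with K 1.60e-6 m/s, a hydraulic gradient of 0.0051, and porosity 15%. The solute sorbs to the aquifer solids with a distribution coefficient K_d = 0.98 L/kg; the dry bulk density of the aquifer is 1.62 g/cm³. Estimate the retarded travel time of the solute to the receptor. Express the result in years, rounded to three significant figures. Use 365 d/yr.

K = 1.60e-6 m/s × 86400 s/d = 0.1382 m/d
Darcy flux q = K·i = 0.1382 × 0.0051 = 7.050e-4 m/d
Seepage velocity v = q / n = 7.050e-4 / 0.15 = 0.004700 m/d
Retardation R = 1 + ρ_b·K_d/n = 1 + 1.62×0.98/0.15 = 11.58
Contaminant velocity v_c = v/R = 0.004700/11.58 = 4.057e-4 m/d
t = L/v_c = 50.1/4.057e-4 = 123500 d
   = 123500/365 = 338 yr

338 years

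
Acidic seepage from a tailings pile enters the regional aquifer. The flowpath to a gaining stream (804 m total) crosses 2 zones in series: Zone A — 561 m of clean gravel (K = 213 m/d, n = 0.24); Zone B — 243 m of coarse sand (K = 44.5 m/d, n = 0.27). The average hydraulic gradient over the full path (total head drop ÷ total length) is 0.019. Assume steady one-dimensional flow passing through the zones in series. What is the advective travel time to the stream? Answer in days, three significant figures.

106 days

Continuity: the same q passes through each zone, so ΔH = q·Σ(L_j/K_j) — the zones act as resistances in series.
Σ(L/K) = 561/213 + 243/44.5 = 2.634 + 5.461 = 8.094 d
K_eq = L_total / Σ(L/K) = 804 / 8.094 = 99.33 m/d
q = K_eq · i = 99.33 × 0.019 = 1.887 m/d (same in every zone)
Zone A: v = q/n = 1.887/0.24 = 7.863 m/d → t_A = 561/7.863 = 71.34 d
Zone B: v = q/n = 1.887/0.27 = 6.990 m/d → t_B = 243/6.990 = 34.77 d
Total t = 71.34 + 34.77 = 106.1 d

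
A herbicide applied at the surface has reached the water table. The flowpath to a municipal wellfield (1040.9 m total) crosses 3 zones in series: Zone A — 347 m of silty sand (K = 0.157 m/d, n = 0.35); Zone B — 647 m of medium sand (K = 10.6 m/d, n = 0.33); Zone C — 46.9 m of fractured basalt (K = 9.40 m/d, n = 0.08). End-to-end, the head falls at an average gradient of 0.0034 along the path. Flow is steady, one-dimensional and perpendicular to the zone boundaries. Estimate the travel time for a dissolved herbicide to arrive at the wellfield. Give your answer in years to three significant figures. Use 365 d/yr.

597 years

Steady 1-D flow in series ⇒ the Darcy flux q is identical in every zone and the zone head losses add (resistances L/K in series).
Σ(L/K) = 347/0.157 + 647/10.6 + 46.9/9.40 = 2210 + 61.04 + 4.989 = 2276 d
K_eq = L_total / Σ(L/K) = 1040.9 / 2276 = 0.4573 m/d
q = K_eq · i = 0.4573 × 0.0034 = 0.001555 m/d (same in every zone)
Zone A: v = q/n = 0.001555/0.35 = 0.004442 m/d → t_A = 347/0.004442 = 78110 d
Zone B: v = q/n = 0.001555/0.33 = 0.004712 m/d → t_B = 647/0.004712 = 137300 d
Zone C: v = q/n = 0.001555/0.08 = 0.01943 m/d → t_C = 46.9/0.01943 = 2413 d
Total t = 78110 + 137300 + 2413 = 217800 d
   = 217800 / 365 = 597 yr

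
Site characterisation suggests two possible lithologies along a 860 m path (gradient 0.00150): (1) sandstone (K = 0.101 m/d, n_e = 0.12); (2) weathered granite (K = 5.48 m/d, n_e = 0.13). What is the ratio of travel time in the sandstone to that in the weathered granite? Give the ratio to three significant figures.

Unit 1 (sandstone): v = 0.101×0.0015/0.12 = 0.001263 m/d, t = 860/0.001263 = 681200 d
Unit 2 (weathered granite): v = 5.48×0.0015/0.13 = 0.06323 m/d, t = 860/0.06323 = 13600 d
t(sandstone) / t(weathered granite) = 681200/13600 = 50.1

50.1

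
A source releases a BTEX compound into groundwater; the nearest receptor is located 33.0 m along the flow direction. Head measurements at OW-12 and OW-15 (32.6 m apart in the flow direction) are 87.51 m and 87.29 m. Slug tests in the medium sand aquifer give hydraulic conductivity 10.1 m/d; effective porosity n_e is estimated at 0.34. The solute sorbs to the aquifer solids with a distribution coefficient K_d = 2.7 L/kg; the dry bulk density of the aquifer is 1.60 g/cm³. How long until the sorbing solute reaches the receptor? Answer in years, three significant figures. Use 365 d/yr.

Hydraulic gradient i = (87.51 − 87.29) / 32.6 = 0.22 / 32.6 = 0.006748
q = Ki = 10.1 × 0.006748 = 0.06816 m/d
Average linear velocity = 0.06816 / 0.34 = 0.2005 m/d
Retardation R = 1 + ρ_b·K_d/n = 1 + 1.60×2.7/0.34 = 13.71
Contaminant velocity v_c = v/R = 0.2005/13.71 = 0.01463 m/d
t = L/v_c = 33.0/0.01463 = 2256 d
   = 2256/365 = 6.18 yr

6.18 years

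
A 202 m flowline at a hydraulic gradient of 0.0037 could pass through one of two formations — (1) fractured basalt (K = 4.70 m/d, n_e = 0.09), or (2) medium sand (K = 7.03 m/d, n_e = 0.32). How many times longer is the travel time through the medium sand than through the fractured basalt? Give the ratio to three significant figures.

2.38

Unit 1 (fractured basalt): v = 4.70×0.0037/0.09 = 0.1932 m/d, t = 202/0.1932 = 1045 d
Unit 2 (medium sand): v = 7.03×0.0037/0.32 = 0.08128 m/d, t = 202/0.08128 = 2485 d
t(medium sand) / t(fractured basalt) = 2485/1045 = 2.38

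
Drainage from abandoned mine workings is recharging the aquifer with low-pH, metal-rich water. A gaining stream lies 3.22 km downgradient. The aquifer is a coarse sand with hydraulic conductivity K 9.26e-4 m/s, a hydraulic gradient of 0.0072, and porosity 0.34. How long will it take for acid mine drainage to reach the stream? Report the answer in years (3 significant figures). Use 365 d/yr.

5.21 years

K = 9.26e-4 m/s × 86400 s/d = 80.01 m/d
Darcy flux q = K·i = 80.01 × 0.0072 = 0.5760 m/d
v = Ki/n = 80.01·0.0072/0.34 = 1.694 m/d
L = 3.22 km = 3220 m
t = L / v = 3220 / 1.694 = 1901 d
   = 1901 / 365 = 5.21 yr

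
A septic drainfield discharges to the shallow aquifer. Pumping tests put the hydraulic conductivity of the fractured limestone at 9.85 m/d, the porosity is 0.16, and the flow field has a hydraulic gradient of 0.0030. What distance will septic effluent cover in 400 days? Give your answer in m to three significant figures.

73.9 m

Darcy flux q = K·i = 9.85 × 0.0030 = 0.02955 m/d
v = Ki/n = 9.85·0.0030/0.16 = 0.1847 m/d
L = v × T = 0.1847 × 400 = 73.88 m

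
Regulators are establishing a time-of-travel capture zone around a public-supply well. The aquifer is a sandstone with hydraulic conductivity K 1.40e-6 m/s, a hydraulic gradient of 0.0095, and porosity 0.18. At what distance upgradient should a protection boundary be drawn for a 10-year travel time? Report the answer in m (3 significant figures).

23.3 m

K = 1.40e-6 m/s × 86400 s/d = 0.1210 m/d
Specific discharge q = 0.1210 × 0.0095 = 0.001149 m/d
v = Ki/n = 0.1210·0.0095/0.18 = 0.006384 m/d
T = 10 yr × 365 = 3650 d
L = v × T = 0.006384 × 3650 = 23.30 m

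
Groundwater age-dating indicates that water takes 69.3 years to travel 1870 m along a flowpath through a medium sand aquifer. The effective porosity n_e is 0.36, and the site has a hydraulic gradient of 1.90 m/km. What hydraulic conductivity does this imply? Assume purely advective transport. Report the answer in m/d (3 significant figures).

t = 69.3 years = 25290 d
v = L / t = 1870 / 25290 = 0.07393 m/d
K = v · n / i = 0.07393 × 0.36 / 0.0019 = 14.0 m/d

14.0 m/d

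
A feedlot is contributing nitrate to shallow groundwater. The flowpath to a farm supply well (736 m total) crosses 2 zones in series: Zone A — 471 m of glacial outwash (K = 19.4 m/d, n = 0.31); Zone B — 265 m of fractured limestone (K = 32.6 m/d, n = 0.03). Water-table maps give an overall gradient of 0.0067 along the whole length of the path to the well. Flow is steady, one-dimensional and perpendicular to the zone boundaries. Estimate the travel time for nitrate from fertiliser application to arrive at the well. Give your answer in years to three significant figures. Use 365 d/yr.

2.77 years

For zones in series the flux q is common to all zones; the equivalent conductivity is the harmonic (thickness-weighted) mean, K_eq = L_total / Σ(L_j/K_j).
Σ(L/K) = 471/19.4 + 265/32.6 = 24.28 + 8.129 = 32.41 d
K_eq = L_total / Σ(L/K) = 736 / 32.41 = 22.71 m/d
q = K_eq · i = 22.71 × 0.0067 = 0.1522 m/d (same in every zone)
Zone A: v = q/n = 0.1522/0.31 = 0.4909 m/d → t_A = 471/0.4909 = 959.6 d
Zone B: v = q/n = 0.1522/0.03 = 5.072 m/d → t_B = 265/5.072 = 52.25 d
Total t = 959.6 + 52.25 = 1012 d
   = 1012 / 365 = 2.77 yr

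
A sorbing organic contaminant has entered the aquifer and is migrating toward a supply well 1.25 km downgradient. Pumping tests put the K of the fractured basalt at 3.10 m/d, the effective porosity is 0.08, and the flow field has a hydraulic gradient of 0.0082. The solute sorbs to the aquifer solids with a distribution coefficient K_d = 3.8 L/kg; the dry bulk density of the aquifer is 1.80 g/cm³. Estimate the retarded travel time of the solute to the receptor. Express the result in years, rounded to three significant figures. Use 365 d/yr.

932 years

Darcy flux q = K·i = 3.10 × 0.0082 = 0.02542 m/d
Average linear velocity = 0.02542 / 0.08 = 0.3178 m/d
Retardation R = 1 + ρ_b·K_d/n = 1 + 1.80×3.8/0.08 = 86.50
Contaminant velocity v_c = v/R = 0.3178/86.50 = 0.003673 m/d
L = 1.25 km = 1250 m
t = L/v_c = 1250/0.003673 = 340300 d
   = 340300/365 = 932 yr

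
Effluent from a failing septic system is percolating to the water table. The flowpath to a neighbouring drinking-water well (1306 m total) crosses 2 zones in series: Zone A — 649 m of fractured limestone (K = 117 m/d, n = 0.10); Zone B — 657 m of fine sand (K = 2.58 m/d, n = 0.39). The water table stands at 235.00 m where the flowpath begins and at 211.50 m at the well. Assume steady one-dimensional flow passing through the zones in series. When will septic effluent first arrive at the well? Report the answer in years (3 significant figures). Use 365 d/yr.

Total head drop ΔH = 235.00 − 211.50 = 23.50 m
Continuity: the same q passes through each zone, so ΔH = q·Σ(L_j/K_j) — the zones act as resistances in series.
Σ(L/K) = 649/117 + 657/2.58 = 5.547 + 254.7 = 260.2 d
q = ΔH / Σ(L/K) = 23.50 / 260.2 = 0.09032 m/d (same in every zone)
Zone A: v = q/n = 0.09032/0.10 = 0.9032 m/d → t_A = 649/0.9032 = 718.6 d
Zone B: v = q/n = 0.09032/0.39 = 0.2316 m/d → t_B = 657/0.2316 = 2837 d
Total t = 718.6 + 2837 = 3556 d
   = 3556 / 365 = 9.74 yr

9.74 years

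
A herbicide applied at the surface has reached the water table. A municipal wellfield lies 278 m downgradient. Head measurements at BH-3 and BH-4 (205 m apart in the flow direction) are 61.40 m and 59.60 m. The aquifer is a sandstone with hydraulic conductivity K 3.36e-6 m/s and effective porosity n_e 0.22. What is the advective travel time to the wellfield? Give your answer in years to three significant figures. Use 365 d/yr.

65.7 years

Hydraulic gradient i = (61.40 − 59.60) / 205 = 1.80 / 205 = 0.008780
K = 3.36e-6 m/s × 86400 s/d = 0.2903 m/d
Specific discharge q = 0.2903 × 0.008780 = 0.002549 m/d
v = Ki/n = 0.2903·0.008780/0.22 = 0.01159 m/d
t = L / v = 278 / 0.01159 = 23990 d
   = 23990 / 365 = 65.7 yr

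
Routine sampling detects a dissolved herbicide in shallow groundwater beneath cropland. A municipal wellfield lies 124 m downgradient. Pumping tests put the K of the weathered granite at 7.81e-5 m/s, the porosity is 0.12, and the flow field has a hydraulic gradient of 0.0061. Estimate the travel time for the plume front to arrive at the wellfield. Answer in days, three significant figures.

362 days

K = 7.81e-5 m/s × 86400 s/d = 6.748 m/d
q = Ki = 6.748 × 0.0061 = 0.04116 m/d
Seepage velocity v = q / n = 0.04116 / 0.12 = 0.3430 m/d
t = L / v = 124 / 0.3430 = 361.5 d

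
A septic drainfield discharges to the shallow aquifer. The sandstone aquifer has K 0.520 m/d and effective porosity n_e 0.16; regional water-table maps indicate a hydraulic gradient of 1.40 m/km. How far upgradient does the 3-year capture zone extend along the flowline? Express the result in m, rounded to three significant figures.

4.98 m

q = Ki = 0.520 × 0.0014 = 7.280e-4 m/d
v_s = q/n_e = 7.280e-4/0.16 = 0.004550 m/d
T = 3 yr × 365 = 1095 d
L = v × T = 0.004550 × 1095 = 4.982 m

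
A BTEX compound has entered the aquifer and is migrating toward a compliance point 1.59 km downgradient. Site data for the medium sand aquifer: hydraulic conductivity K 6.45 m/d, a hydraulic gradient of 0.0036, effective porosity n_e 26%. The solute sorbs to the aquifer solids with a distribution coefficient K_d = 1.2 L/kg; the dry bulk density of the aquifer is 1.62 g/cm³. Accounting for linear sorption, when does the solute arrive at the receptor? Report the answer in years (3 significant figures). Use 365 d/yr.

Darcy flux q = K·i = 6.45 × 0.0036 = 0.02322 m/d
v = Ki/n = 6.45·0.0036/0.26 = 0.08931 m/d
Retardation R = 1 + ρ_b·K_d/n = 1 + 1.62×1.2/0.26 = 8.477
Contaminant velocity v_c = v/R = 0.08931/8.477 = 0.01054 m/d
L = 1.59 km = 1590 m
t = L/v_c = 1590/0.01054 = 150900 d
   = 150900/365 = 413 yr

413 years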